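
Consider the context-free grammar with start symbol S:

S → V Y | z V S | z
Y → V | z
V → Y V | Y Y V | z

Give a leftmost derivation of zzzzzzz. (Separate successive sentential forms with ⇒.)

S ⇒ zVS ⇒ zYYVS ⇒ zzYVS ⇒ zzVVS ⇒ zzYYVVS ⇒ zzVYVVS ⇒ zzzYVVS ⇒ zzzVVVS ⇒ zzzzVVS ⇒ zzzzzVS ⇒ zzzzzzS ⇒ zzzzzzz

S ⇒ zVS   [S → z V S]
zVS ⇒ zYYVS   [V → Y Y V]
zYYVS ⇒ zzYVS   [Y → z]
zzYVS ⇒ zzVVS   [Y → V]
zzVVS ⇒ zzYYVVS   [V → Y Y V]
zzYYVVS ⇒ zzVYVVS   [Y → V]
zzVYVVS ⇒ zzzYVVS   [V → z]
zzzYVVS ⇒ zzzVVVS   [Y → V]
zzzVVVS ⇒ zzzzVVS   [V → z]
zzzzVVS ⇒ zzzzzVS   [V → z]
zzzzzVS ⇒ zzzzzzS   [V → z]
zzzzzzS ⇒ zzzzzzz   [S → z]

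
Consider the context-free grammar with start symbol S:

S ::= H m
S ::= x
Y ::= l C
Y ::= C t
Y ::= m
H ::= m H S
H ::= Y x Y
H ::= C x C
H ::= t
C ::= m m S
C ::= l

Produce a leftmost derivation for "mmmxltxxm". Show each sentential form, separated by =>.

S => Hm   [S ::= H m]
Hm => mHSm   [H ::= m H S]
mHSm => mmHSSm   [H ::= m H S]
mmHSSm => mmYxYSSm   [H ::= Y x Y]
mmYxYSSm => mmmxYSSm   [Y ::= m]
mmmxYSSm => mmmxCtSSm   [Y ::= C t]
mmmxCtSSm => mmmxltSSm   [C ::= l]
mmmxltSSm => mmmxltxSm   [S ::= x]
mmmxltxSm => mmmxltxxm   [S ::= x]

S=>Hm=>mHSm=>mmHSSm=>mmYxYSSm=>mmmxYSSm=>mmmxCtSSm=>mmmxltSSm=>mmmxltxSm=>mmmxltxxm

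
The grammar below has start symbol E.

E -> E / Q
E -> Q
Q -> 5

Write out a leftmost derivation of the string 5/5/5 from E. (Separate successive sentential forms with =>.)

E=>E/Q=>E/Q/Q=>Q/Q/Q=>5/Q/Q=>5/5/Q=>5/5/5

E => E/Q   [E -> E / Q]
E/Q => E/Q/Q   [E -> E / Q]
E/Q/Q => Q/Q/Q   [E -> Q]
Q/Q/Q => 5/Q/Q   [Q -> 5]
5/Q/Q => 5/5/Q   [Q -> 5]
5/5/Q => 5/5/5   [Q -> 5]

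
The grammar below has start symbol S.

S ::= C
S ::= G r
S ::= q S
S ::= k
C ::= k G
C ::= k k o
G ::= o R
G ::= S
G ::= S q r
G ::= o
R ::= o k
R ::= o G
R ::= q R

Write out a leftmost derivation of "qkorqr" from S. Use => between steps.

S => qS => qC => qkG => qkSqr => qkGrqr => qkorqr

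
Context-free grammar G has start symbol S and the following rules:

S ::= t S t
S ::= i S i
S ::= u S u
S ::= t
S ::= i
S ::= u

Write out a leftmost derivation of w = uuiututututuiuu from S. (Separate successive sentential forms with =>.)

S=>uSu=>uuSuu=>uuiSiuu=>uuiuSuiuu=>uuiutStuiuu=>uuiutuSutuiuu=>uuiututStutuiuu=>uuiututututuiuu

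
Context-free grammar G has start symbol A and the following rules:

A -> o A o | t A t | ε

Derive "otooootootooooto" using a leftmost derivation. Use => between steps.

A=>oAo=>otAto=>otoAoto=>otooAooto=>otoooAoooto=>otooooAooooto=>otooootAtooooto=>otooootoAotooooto=>otooootootooooto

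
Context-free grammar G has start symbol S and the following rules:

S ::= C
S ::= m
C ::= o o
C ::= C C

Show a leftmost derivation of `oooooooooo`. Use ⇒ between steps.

S ⇒ C ⇒ CC ⇒ ooC ⇒ ooCC ⇒ ooCCC ⇒ ooCCCC ⇒ ooooCCC ⇒ ooooooCC ⇒ ooooooooC ⇒ oooooooooo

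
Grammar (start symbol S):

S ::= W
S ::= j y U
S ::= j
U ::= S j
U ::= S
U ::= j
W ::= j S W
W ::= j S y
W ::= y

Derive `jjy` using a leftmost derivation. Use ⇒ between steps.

S ⇒ W   [S ::= W]
W ⇒ jSy   [W ::= j S y]
jSy ⇒ jjy   [S ::= j]

S⇒W⇒jSy⇒jjy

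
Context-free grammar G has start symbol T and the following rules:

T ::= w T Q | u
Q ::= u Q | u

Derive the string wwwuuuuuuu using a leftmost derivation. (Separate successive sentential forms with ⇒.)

T⇒wTQ⇒wwTQQ⇒wwwTQQQ⇒wwwuQQQ⇒wwwuuQQQ⇒wwwuuuQQQ⇒wwwuuuuQQQ⇒wwwuuuuuQQ⇒wwwuuuuuuQ⇒wwwuuuuuuu

T ⇒ wTQ   [T ::= w T Q]
wTQ ⇒ wwTQQ   [T ::= w T Q]
wwTQQ ⇒ wwwTQQQ   [T ::= w T Q]
wwwTQQQ ⇒ wwwuQQQ   [T ::= u]
wwwuQQQ ⇒ wwwuuQQQ   [Q ::= u Q]
wwwuuQQQ ⇒ wwwuuuQQQ   [Q ::= u Q]
wwwuuuQQQ ⇒ wwwuuuuQQQ   [Q ::= u Q]
wwwuuuuQQQ ⇒ wwwuuuuuQQ   [Q ::= u]
wwwuuuuuQQ ⇒ wwwuuuuuuQ   [Q ::= u]
wwwuuuuuuQ ⇒ wwwuuuuuuu   [Q ::= u]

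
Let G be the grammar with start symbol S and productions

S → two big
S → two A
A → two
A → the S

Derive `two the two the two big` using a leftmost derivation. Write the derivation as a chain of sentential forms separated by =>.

S => two A => two the S => two the two A => two the two the S => two the two the two big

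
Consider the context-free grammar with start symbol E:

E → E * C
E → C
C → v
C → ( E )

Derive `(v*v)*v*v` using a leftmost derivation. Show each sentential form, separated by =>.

E=>E*C=>E*C*C=>C*C*C=>(E)*C*C=>(E*C)*C*C=>(C*C)*C*C=>(v*C)*C*C=>(v*v)*C*C=>(v*v)*v*C=>(v*v)*v*v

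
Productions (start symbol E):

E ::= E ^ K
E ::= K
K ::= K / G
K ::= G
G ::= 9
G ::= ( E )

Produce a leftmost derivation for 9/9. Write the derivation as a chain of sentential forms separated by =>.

E => K => K/G => G/G => 9/G => 9/9

E => K   [E ::= K]
K => K/G   [K ::= K / G]
K/G => G/G   [K ::= G]
G/G => 9/G   [G ::= 9]
9/G => 9/9   [G ::= 9]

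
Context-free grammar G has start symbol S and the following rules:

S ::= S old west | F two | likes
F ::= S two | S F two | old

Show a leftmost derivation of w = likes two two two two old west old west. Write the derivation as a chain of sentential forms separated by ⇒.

S ⇒ S old west ⇒ S old west old west ⇒ F two old west old west ⇒ S two two old west old west ⇒ F two two two old west old west ⇒ S two two two two old west old west ⇒ likes two two two two old west old west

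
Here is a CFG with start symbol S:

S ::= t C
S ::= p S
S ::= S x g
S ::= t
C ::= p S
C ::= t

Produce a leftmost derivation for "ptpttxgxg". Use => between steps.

S => pS   [S ::= p S]
pS => ptC   [S ::= t C]
ptC => ptpS   [C ::= p S]
ptpS => ptpSxg   [S ::= S x g]
ptpSxg => ptpSxgxg   [S ::= S x g]
ptpSxgxg => ptptCxgxg   [S ::= t C]
ptptCxgxg => ptpttxgxg   [C ::= t]

S=>pS=>ptC=>ptpS=>ptpSxg=>ptpSxgxg=>ptptCxgxg=>ptpttxgxg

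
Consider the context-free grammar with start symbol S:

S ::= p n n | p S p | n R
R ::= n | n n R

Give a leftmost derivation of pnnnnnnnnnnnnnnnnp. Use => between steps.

S => pSp   [S ::= p S p]
pSp => pnRp   [S ::= n R]
pnRp => pnnnRp   [R ::= n n R]
pnnnRp => pnnnnnRp   [R ::= n n R]
pnnnnnRp => pnnnnnnnRp   [R ::= n n R]
pnnnnnnnRp => pnnnnnnnnnRp   [R ::= n n R]
pnnnnnnnnnRp => pnnnnnnnnnnnRp   [R ::= n n R]
pnnnnnnnnnnnRp => pnnnnnnnnnnnnnRp   [R ::= n n R]
pnnnnnnnnnnnnnRp => pnnnnnnnnnnnnnnnRp   [R ::= n n R]
pnnnnnnnnnnnnnnnRp => pnnnnnnnnnnnnnnnnp   [R ::= n]

S=>pSp=>pnRp=>pnnnRp=>pnnnnnRp=>pnnnnnnnRp=>pnnnnnnnnnRp=>pnnnnnnnnnnnRp=>pnnnnnnnnnnnnnRp=>pnnnnnnnnnnnnnnnRp=>pnnnnnnnnnnnnnnnnp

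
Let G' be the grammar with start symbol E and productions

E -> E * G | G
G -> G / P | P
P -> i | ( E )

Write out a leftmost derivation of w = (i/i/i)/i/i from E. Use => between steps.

E => G   [E -> G]
G => G/P   [G -> G / P]
G/P => G/P/P   [G -> G / P]
G/P/P => P/P/P   [G -> P]
P/P/P => (E)/P/P   [P -> ( E )]
(E)/P/P => (G)/P/P   [E -> G]
(G)/P/P => (G/P)/P/P   [G -> G / P]
(G/P)/P/P => (G/P/P)/P/P   [G -> G / P]
(G/P/P)/P/P => (P/P/P)/P/P   [G -> P]
(P/P/P)/P/P => (i/P/P)/P/P   [P -> i]
(i/P/P)/P/P => (i/i/P)/P/P   [P -> i]
(i/i/P)/P/P => (i/i/i)/P/P   [P -> i]
(i/i/i)/P/P => (i/i/i)/i/P   [P -> i]
(i/i/i)/i/P => (i/i/i)/i/i   [P -> i]

E => G => G/P => G/P/P => P/P/P => (E)/P/P => (G)/P/P => (G/P)/P/P => (G/P/P)/P/P => (P/P/P)/P/P => (i/P/P)/P/P => (i/i/P)/P/P => (i/i/i)/P/P => (i/i/i)/i/P => (i/i/i)/i/i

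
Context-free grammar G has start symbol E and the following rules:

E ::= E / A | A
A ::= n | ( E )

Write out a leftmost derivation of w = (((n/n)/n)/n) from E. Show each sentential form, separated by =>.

E => A => (E) => (E/A) => (A/A) => ((E)/A) => ((E/A)/A) => ((A/A)/A) => (((E)/A)/A) => (((E/A)/A)/A) => (((A/A)/A)/A) => (((n/A)/A)/A) => (((n/n)/A)/A) => (((n/n)/n)/A) => (((n/n)/n)/n)

E => A   [E ::= A]
A => (E)   [A ::= ( E )]
(E) => (E/A)   [E ::= E / A]
(E/A) => (A/A)   [E ::= A]
(A/A) => ((E)/A)   [A ::= ( E )]
((E)/A) => ((E/A)/A)   [E ::= E / A]
((E/A)/A) => ((A/A)/A)   [E ::= A]
((A/A)/A) => (((E)/A)/A)   [A ::= ( E )]
(((E)/A)/A) => (((E/A)/A)/A)   [E ::= E / A]
(((E/A)/A)/A) => (((A/A)/A)/A)   [E ::= A]
(((A/A)/A)/A) => (((n/A)/A)/A)   [A ::= n]
(((n/A)/A)/A) => (((n/n)/A)/A)   [A ::= n]
(((n/n)/A)/A) => (((n/n)/n)/A)   [A ::= n]
(((n/n)/n)/A) => (((n/n)/n)/n)   [A ::= n]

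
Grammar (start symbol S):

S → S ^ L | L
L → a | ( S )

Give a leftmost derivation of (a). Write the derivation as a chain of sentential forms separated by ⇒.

S⇒L⇒(S)⇒(L)⇒(a)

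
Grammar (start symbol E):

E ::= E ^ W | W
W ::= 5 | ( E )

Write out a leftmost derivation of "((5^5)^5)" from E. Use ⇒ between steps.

E ⇒ W ⇒ (E) ⇒ (E^W) ⇒ (W^W) ⇒ ((E)^W) ⇒ ((E^W)^W) ⇒ ((W^W)^W) ⇒ ((5^W)^W) ⇒ ((5^5)^W) ⇒ ((5^5)^5)

E ⇒ W   [E ::= W]
W ⇒ (E)   [W ::= ( E )]
(E) ⇒ (E^W)   [E ::= E ^ W]
(E^W) ⇒ (W^W)   [E ::= W]
(W^W) ⇒ ((E)^W)   [W ::= ( E )]
((E)^W) ⇒ ((E^W)^W)   [E ::= E ^ W]
((E^W)^W) ⇒ ((W^W)^W)   [E ::= W]
((W^W)^W) ⇒ ((5^W)^W)   [W ::= 5]
((5^W)^W) ⇒ ((5^5)^W)   [W ::= 5]
((5^5)^W) ⇒ ((5^5)^5)   [W ::= 5]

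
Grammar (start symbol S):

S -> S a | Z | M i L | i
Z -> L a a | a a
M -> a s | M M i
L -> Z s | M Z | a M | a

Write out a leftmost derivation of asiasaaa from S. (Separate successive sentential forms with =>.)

S=>Sa=>MiLa=>asiLa=>asiMZa=>asiasZa=>asiasaaa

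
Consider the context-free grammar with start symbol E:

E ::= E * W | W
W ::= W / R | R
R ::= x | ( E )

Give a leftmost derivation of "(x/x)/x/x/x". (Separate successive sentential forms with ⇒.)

E ⇒ W ⇒ W/R ⇒ W/R/R ⇒ W/R/R/R ⇒ R/R/R/R ⇒ (E)/R/R/R ⇒ (W)/R/R/R ⇒ (W/R)/R/R/R ⇒ (R/R)/R/R/R ⇒ (x/R)/R/R/R ⇒ (x/x)/R/R/R ⇒ (x/x)/x/R/R ⇒ (x/x)/x/x/R ⇒ (x/x)/x/x/x

E ⇒ W   [E ::= W]
W ⇒ W/R   [W ::= W / R]
W/R ⇒ W/R/R   [W ::= W / R]
W/R/R ⇒ W/R/R/R   [W ::= W / R]
W/R/R/R ⇒ R/R/R/R   [W ::= R]
R/R/R/R ⇒ (E)/R/R/R   [R ::= ( E )]
(E)/R/R/R ⇒ (W)/R/R/R   [E ::= W]
(W)/R/R/R ⇒ (W/R)/R/R/R   [W ::= W / R]
(W/R)/R/R/R ⇒ (R/R)/R/R/R   [W ::= R]
(R/R)/R/R/R ⇒ (x/R)/R/R/R   [R ::= x]
(x/R)/R/R/R ⇒ (x/x)/R/R/R   [R ::= x]
(x/x)/R/R/R ⇒ (x/x)/x/R/R   [R ::= x]
(x/x)/x/R/R ⇒ (x/x)/x/x/R   [R ::= x]
(x/x)/x/x/R ⇒ (x/x)/x/x/x   [R ::= x]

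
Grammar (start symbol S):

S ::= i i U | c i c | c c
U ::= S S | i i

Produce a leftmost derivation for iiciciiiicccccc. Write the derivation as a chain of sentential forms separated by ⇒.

S ⇒ iiU ⇒ iiSS ⇒ iicicS ⇒ iiciciiU ⇒ iiciciiSS ⇒ iiciciiiiUS ⇒ iiciciiiiSSS ⇒ iiciciiiiccSS ⇒ iiciciiiiccccS ⇒ iiciciiiicccccc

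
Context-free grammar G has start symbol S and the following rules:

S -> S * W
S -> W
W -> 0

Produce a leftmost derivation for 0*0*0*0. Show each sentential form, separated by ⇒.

S ⇒ S*W   [S -> S * W]
S*W ⇒ S*W*W   [S -> S * W]
S*W*W ⇒ S*W*W*W   [S -> S * W]
S*W*W*W ⇒ W*W*W*W   [S -> W]
W*W*W*W ⇒ 0*W*W*W   [W -> 0]
0*W*W*W ⇒ 0*0*W*W   [W -> 0]
0*0*W*W ⇒ 0*0*0*W   [W -> 0]
0*0*0*W ⇒ 0*0*0*0   [W -> 0]

S ⇒ S*W ⇒ S*W*W ⇒ S*W*W*W ⇒ W*W*W*W ⇒ 0*W*W*W ⇒ 0*0*W*W ⇒ 0*0*0*W ⇒ 0*0*0*0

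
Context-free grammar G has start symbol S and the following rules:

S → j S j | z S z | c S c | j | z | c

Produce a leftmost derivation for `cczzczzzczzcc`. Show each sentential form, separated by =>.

S => cSc   [S → c S c]
cSc => ccScc   [S → c S c]
ccScc => cczSzcc   [S → z S z]
cczSzcc => cczzSzzcc   [S → z S z]
cczzSzzcc => cczzcSczzcc   [S → c S c]
cczzcSczzcc => cczzczSzczzcc   [S → z S z]
cczzczSzczzcc => cczzczzzczzcc   [S → z]

S => cSc => ccScc => cczSzcc => cczzSzzcc => cczzcSczzcc => cczzczSzczzcc => cczzczzzczzcc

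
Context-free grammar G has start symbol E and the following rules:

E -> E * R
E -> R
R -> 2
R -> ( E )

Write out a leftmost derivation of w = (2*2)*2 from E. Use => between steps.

E => E*R => R*R => (E)*R => (E*R)*R => (R*R)*R => (2*R)*R => (2*2)*R => (2*2)*2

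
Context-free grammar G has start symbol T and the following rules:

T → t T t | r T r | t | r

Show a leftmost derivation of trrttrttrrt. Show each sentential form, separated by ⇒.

T ⇒ tTt   [T → t T t]
tTt ⇒ trTrt   [T → r T r]
trTrt ⇒ trrTrrt   [T → r T r]
trrTrrt ⇒ trrtTtrrt   [T → t T t]
trrtTtrrt ⇒ trrttTttrrt   [T → t T t]
trrttTttrrt ⇒ trrttrttrrt   [T → r]

T ⇒ tTt ⇒ trTrt ⇒ trrTrrt ⇒ trrtTtrrt ⇒ trrttTttrrt ⇒ trrttrttrrt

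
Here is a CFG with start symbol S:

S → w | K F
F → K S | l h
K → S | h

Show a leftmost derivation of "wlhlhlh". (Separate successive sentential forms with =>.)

S => KF   [S → K F]
KF => SF   [K → S]
SF => KFF   [S → K F]
KFF => SFF   [K → S]
SFF => KFFF   [S → K F]
KFFF => SFFF   [K → S]
SFFF => wFFF   [S → w]
wFFF => wlhFF   [F → l h]
wlhFF => wlhlhF   [F → l h]
wlhlhF => wlhlhlh   [F → l h]

S => KF => SF => KFF => SFF => KFFF => SFFF => wFFF => wlhFF => wlhlhF => wlhlhlh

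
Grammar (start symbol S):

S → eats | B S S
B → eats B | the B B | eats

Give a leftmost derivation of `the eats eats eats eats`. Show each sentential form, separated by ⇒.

S ⇒ B S S ⇒ the B B S S ⇒ the eats B S S ⇒ the eats eats S S ⇒ the eats eats eats S ⇒ the eats eats eats eats

S ⇒ B S S   [S → B S S]
B S S ⇒ the B B S S   [B → the B B]
the B B S S ⇒ the eats B S S   [B → eats]
the eats B S S ⇒ the eats eats S S   [B → eats]
the eats eats S S ⇒ the eats eats eats S   [S → eats]
the eats eats eats S ⇒ the eats eats eats eats   [S → eats]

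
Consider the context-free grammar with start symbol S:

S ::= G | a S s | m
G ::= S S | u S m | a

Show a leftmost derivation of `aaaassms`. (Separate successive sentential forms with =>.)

S=>aSs=>aGs=>aSSs=>aaSsSs=>aaaSssSs=>aaaGssSs=>aaaassSs=>aaaassms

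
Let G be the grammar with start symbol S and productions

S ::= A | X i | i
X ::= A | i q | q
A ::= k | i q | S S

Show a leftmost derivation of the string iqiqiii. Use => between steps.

S=>A=>SS=>XiS=>iqiS=>iqiXi=>iqiAi=>iqiSSi=>iqiXiSi=>iqiqiSi=>iqiqiii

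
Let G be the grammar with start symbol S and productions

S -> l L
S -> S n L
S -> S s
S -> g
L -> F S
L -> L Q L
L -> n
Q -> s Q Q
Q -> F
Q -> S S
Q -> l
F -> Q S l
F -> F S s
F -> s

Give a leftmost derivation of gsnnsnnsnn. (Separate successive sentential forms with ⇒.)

S ⇒ SnL ⇒ SsnL ⇒ SnLsnL ⇒ SsnLsnL ⇒ SnLsnLsnL ⇒ SsnLsnLsnL ⇒ gsnLsnLsnL ⇒ gsnnsnLsnL ⇒ gsnnsnnsnL ⇒ gsnnsnnsnn

S ⇒ SnL   [S -> S n L]
SnL ⇒ SsnL   [S -> S s]
SsnL ⇒ SnLsnL   [S -> S n L]
SnLsnL ⇒ SsnLsnL   [S -> S s]
SsnLsnL ⇒ SnLsnLsnL   [S -> S n L]
SnLsnLsnL ⇒ SsnLsnLsnL   [S -> S s]
SsnLsnLsnL ⇒ gsnLsnLsnL   [S -> g]
gsnLsnLsnL ⇒ gsnnsnLsnL   [L -> n]
gsnnsnLsnL ⇒ gsnnsnnsnL   [L -> n]
gsnnsnnsnL ⇒ gsnnsnnsnn   [L -> n]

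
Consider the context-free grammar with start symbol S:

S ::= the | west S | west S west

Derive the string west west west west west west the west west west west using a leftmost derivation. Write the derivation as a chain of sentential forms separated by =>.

S => west S   [S ::= west S]
west S => west west S west   [S ::= west S west]
west west S west => west west west S west   [S ::= west S]
west west west S west => west west west west S west west   [S ::= west S west]
west west west west S west west => west west west west west S west west west   [S ::= west S west]
west west west west west S west west west => west west west west west west S west west west west   [S ::= west S west]
west west west west west west S west west west west => west west west west west west the west west west west   [S ::= the]

S => west S => west west S west => west west west S west => west west west west S west west => west west west west west S west west west => west west west west west west S west west west west => west west west west west west the west west west west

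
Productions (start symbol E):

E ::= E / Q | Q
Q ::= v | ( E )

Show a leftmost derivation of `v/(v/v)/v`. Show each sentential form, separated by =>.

E => E/Q   [E ::= E / Q]
E/Q => E/Q/Q   [E ::= E / Q]
E/Q/Q => Q/Q/Q   [E ::= Q]
Q/Q/Q => v/Q/Q   [Q ::= v]
v/Q/Q => v/(E)/Q   [Q ::= ( E )]
v/(E)/Q => v/(E/Q)/Q   [E ::= E / Q]
v/(E/Q)/Q => v/(Q/Q)/Q   [E ::= Q]
v/(Q/Q)/Q => v/(v/Q)/Q   [Q ::= v]
v/(v/Q)/Q => v/(v/v)/Q   [Q ::= v]
v/(v/v)/Q => v/(v/v)/v   [Q ::= v]

E => E/Q => E/Q/Q => Q/Q/Q => v/Q/Q => v/(E)/Q => v/(E/Q)/Q => v/(Q/Q)/Q => v/(v/Q)/Q => v/(v/v)/Q => v/(v/v)/v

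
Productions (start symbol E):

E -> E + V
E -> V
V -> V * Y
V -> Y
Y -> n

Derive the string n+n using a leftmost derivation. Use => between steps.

E => E+V => V+V => Y+V => n+V => n+Y => n+n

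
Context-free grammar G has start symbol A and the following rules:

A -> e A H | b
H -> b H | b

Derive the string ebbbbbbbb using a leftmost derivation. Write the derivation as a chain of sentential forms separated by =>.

A => eAH => ebH => ebbH => ebbbH => ebbbbH => ebbbbbH => ebbbbbbH => ebbbbbbbH => ebbbbbbbb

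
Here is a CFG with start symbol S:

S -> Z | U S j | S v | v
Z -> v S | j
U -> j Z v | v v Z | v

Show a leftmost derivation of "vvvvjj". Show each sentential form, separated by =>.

S => USj => vvZSj => vvvSSj => vvvvSj => vvvvZj => vvvvjj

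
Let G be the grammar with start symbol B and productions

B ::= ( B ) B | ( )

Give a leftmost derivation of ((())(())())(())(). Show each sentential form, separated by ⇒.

B ⇒ (B)B   [B ::= ( B ) B]
(B)B ⇒ ((B)B)B   [B ::= ( B ) B]
((B)B)B ⇒ ((())B)B   [B ::= ( )]
((())B)B ⇒ ((())(B)B)B   [B ::= ( B ) B]
((())(B)B)B ⇒ ((())(())B)B   [B ::= ( )]
((())(())B)B ⇒ ((())(())())B   [B ::= ( )]
((())(())())B ⇒ ((())(())())(B)B   [B ::= ( B ) B]
((())(())())(B)B ⇒ ((())(())())(())B   [B ::= ( )]
((())(())())(())B ⇒ ((())(())())(())()   [B ::= ( )]

B⇒(B)B⇒((B)B)B⇒((())B)B⇒((())(B)B)B⇒((())(())B)B⇒((())(())())B⇒((())(())())(B)B⇒((())(())())(())B⇒((())(())())(())()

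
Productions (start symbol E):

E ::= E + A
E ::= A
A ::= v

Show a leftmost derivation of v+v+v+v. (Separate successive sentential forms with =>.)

E => E+A => E+A+A => E+A+A+A => A+A+A+A => v+A+A+A => v+v+A+A => v+v+v+A => v+v+v+v

E => E+A   [E ::= E + A]
E+A => E+A+A   [E ::= E + A]
E+A+A => E+A+A+A   [E ::= E + A]
E+A+A+A => A+A+A+A   [E ::= A]
A+A+A+A => v+A+A+A   [A ::= v]
v+A+A+A => v+v+A+A   [A ::= v]
v+v+A+A => v+v+v+A   [A ::= v]
v+v+v+A => v+v+v+v   [A ::= v]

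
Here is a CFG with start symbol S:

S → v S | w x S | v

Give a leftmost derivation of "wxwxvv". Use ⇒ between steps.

S ⇒ wxS   [S → w x S]
wxS ⇒ wxwxS   [S → w x S]
wxwxS ⇒ wxwxvS   [S → v S]
wxwxvS ⇒ wxwxvv   [S → v]

S ⇒ wxS ⇒ wxwxS ⇒ wxwxvS ⇒ wxwxvv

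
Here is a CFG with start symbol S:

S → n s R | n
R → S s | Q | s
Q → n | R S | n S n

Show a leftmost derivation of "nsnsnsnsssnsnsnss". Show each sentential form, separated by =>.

S => nsR   [S → n s R]
nsR => nsQ   [R → Q]
nsQ => nsRS   [Q → R S]
nsRS => nsSsS   [R → S s]
nsSsS => nsnsRsS   [S → n s R]
nsnsRsS => nsnsSssS   [R → S s]
nsnsSssS => nsnsnsRssS   [S → n s R]
nsnsnsRssS => nsnsnsSsssS   [R → S s]
nsnsnsSsssS => nsnsnsnsssS   [S → n]
nsnsnsnsssS => nsnsnsnsssnsR   [S → n s R]
nsnsnsnsssnsR => nsnsnsnsssnsSs   [R → S s]
nsnsnsnsssnsSs => nsnsnsnsssnsnsRs   [S → n s R]
nsnsnsnsssnsnsRs => nsnsnsnsssnsnsSss   [R → S s]
nsnsnsnsssnsnsSss => nsnsnsnsssnsnsnss   [S → n]

S => nsR => nsQ => nsRS => nsSsS => nsnsRsS => nsnsSssS => nsnsnsRssS => nsnsnsSsssS => nsnsnsnsssS => nsnsnsnsssnsR => nsnsnsnsssnsSs => nsnsnsnsssnsnsRs => nsnsnsnsssnsnsSss => nsnsnsnsssnsnsnss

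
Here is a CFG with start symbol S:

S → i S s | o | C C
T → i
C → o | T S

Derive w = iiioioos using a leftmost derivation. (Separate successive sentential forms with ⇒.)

S ⇒ iSs ⇒ iCCs ⇒ iTSCs ⇒ iiSCs ⇒ iiCCCs ⇒ iiTSCCs ⇒ iiiSCCs ⇒ iiioCCs ⇒ iiioTSCs ⇒ iiioiSCs ⇒ iiioioCs ⇒ iiioioos

S ⇒ iSs   [S → i S s]
iSs ⇒ iCCs   [S → C C]
iCCs ⇒ iTSCs   [C → T S]
iTSCs ⇒ iiSCs   [T → i]
iiSCs ⇒ iiCCCs   [S → C C]
iiCCCs ⇒ iiTSCCs   [C → T S]
iiTSCCs ⇒ iiiSCCs   [T → i]
iiiSCCs ⇒ iiioCCs   [S → o]
iiioCCs ⇒ iiioTSCs   [C → T S]
iiioTSCs ⇒ iiioiSCs   [T → i]
iiioiSCs ⇒ iiioioCs   [S → o]
iiioioCs ⇒ iiioioos   [C → o]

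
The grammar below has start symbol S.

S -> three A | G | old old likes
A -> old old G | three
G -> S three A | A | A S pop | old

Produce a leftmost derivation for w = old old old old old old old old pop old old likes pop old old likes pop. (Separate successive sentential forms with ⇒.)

S ⇒ G ⇒ A S pop ⇒ old old G S pop ⇒ old old A S pop S pop ⇒ old old old old G S pop S pop ⇒ old old old old A S pop S pop S pop ⇒ old old old old old old G S pop S pop S pop ⇒ old old old old old old old S pop S pop S pop ⇒ old old old old old old old G pop S pop S pop ⇒ old old old old old old old old pop S pop S pop ⇒ old old old old old old old old pop old old likes pop S pop ⇒ old old old old old old old old pop old old likes pop old old likes pop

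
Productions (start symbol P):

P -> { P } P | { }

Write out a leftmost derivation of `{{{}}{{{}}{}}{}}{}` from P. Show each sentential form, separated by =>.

P => {P}P => {{P}P}P => {{{}}P}P => {{{}}{P}P}P => {{{}}{{P}P}P}P => {{{}}{{{}}P}P}P => {{{}}{{{}}{}}P}P => {{{}}{{{}}{}}{}}P => {{{}}{{{}}{}}{}}{}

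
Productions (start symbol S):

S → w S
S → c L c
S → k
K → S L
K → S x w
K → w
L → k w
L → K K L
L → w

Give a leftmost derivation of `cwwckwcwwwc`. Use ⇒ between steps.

S ⇒ cLc   [S → c L c]
cLc ⇒ cKKLc   [L → K K L]
cKKLc ⇒ cSLKLc   [K → S L]
cSLKLc ⇒ cwSLKLc   [S → w S]
cwSLKLc ⇒ cwwSLKLc   [S → w S]
cwwSLKLc ⇒ cwwcLcLKLc   [S → c L c]
cwwcLcLKLc ⇒ cwwckwcLKLc   [L → k w]
cwwckwcLKLc ⇒ cwwckwcwKLc   [L → w]
cwwckwcwKLc ⇒ cwwckwcwwLc   [K → w]
cwwckwcwwLc ⇒ cwwckwcwwwc   [L → w]

S ⇒ cLc ⇒ cKKLc ⇒ cSLKLc ⇒ cwSLKLc ⇒ cwwSLKLc ⇒ cwwcLcLKLc ⇒ cwwckwcLKLc ⇒ cwwckwcwKLc ⇒ cwwckwcwwLc ⇒ cwwckwcwwwc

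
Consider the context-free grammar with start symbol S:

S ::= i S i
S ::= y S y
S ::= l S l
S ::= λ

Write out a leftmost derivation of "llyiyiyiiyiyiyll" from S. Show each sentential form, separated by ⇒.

S⇒lSl⇒llSll⇒llySyll⇒llyiSiyll⇒llyiySyiyll⇒llyiyiSiyiyll⇒llyiyiySyiyiyll⇒llyiyiyiSiyiyiyll⇒llyiyiyiiyiyiyll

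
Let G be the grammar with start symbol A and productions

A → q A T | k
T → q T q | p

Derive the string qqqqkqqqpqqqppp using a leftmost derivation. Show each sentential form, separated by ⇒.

A ⇒ qAT ⇒ qqATT ⇒ qqqATTT ⇒ qqqqATTTT ⇒ qqqqkTTTT ⇒ qqqqkqTqTTT ⇒ qqqqkqqTqqTTT ⇒ qqqqkqqqTqqqTTT ⇒ qqqqkqqqpqqqTTT ⇒ qqqqkqqqpqqqpTT ⇒ qqqqkqqqpqqqppT ⇒ qqqqkqqqpqqqppp

A ⇒ qAT   [A → q A T]
qAT ⇒ qqATT   [A → q A T]
qqATT ⇒ qqqATTT   [A → q A T]
qqqATTT ⇒ qqqqATTTT   [A → q A T]
qqqqATTTT ⇒ qqqqkTTTT   [A → k]
qqqqkTTTT ⇒ qqqqkqTqTTT   [T → q T q]
qqqqkqTqTTT ⇒ qqqqkqqTqqTTT   [T → q T q]
qqqqkqqTqqTTT ⇒ qqqqkqqqTqqqTTT   [T → q T q]
qqqqkqqqTqqqTTT ⇒ qqqqkqqqpqqqTTT   [T → p]
qqqqkqqqpqqqTTT ⇒ qqqqkqqqpqqqpTT   [T → p]
qqqqkqqqpqqqpTT ⇒ qqqqkqqqpqqqppT   [T → p]
qqqqkqqqpqqqppT ⇒ qqqqkqqqpqqqppp   [T → p]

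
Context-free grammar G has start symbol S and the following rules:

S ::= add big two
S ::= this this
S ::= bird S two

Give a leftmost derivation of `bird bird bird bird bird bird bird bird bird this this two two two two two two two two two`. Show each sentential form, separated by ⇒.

S ⇒ bird S two   [S ::= bird S two]
bird S two ⇒ bird bird S two two   [S ::= bird S two]
bird bird S two two ⇒ bird bird bird S two two two   [S ::= bird S two]
bird bird bird S two two two ⇒ bird bird bird bird S two two two two   [S ::= bird S two]
bird bird bird bird S two two two two ⇒ bird bird bird bird bird S two two two two two   [S ::= bird S two]
bird bird bird bird bird S two two two two two ⇒ bird bird bird bird bird bird S two two two two two two   [S ::= bird S two]
bird bird bird bird bird bird S two two two two two two ⇒ bird bird bird bird bird bird bird S two two two two two two two   [S ::= bird S two]
bird bird bird bird bird bird bird S two two two two two two two ⇒ bird bird bird bird bird bird bird bird S two two two two two two two two   [S ::= bird S two]
bird bird bird bird bird bird bird bird S two two two two two two two two ⇒ bird bird bird bird bird bird bird bird bird S two two two two two two two two two   [S ::= bird S two]
bird bird bird bird bird bird bird bird bird S two two two two two two two two two ⇒ bird bird bird bird bird bird bird bird bird this this two two two two two two two two two   [S ::= this this]

S ⇒ bird S two ⇒ bird bird S two two ⇒ bird bird bird S two two two ⇒ bird bird bird bird S two two two two ⇒ bird bird bird bird bird S two two two two two ⇒ bird bird bird bird bird bird S two two two two two two ⇒ bird bird bird bird bird bird bird S two two two two two two two ⇒ bird bird bird bird bird bird bird bird S two two two two two two two two ⇒ bird bird bird bird bird bird bird bird bird S two two two two two two two two two ⇒ bird bird bird bird bird bird bird bird bird this this two two two two two two two two two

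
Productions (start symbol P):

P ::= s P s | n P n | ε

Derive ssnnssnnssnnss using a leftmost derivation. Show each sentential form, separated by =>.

P => sPs => ssPss => ssnPnss => ssnnPnnss => ssnnsPsnnss => ssnnssPssnnss => ssnnssnPnssnnss => ssnnssnnssnnss

P => sPs   [P ::= s P s]
sPs => ssPss   [P ::= s P s]
ssPss => ssnPnss   [P ::= n P n]
ssnPnss => ssnnPnnss   [P ::= n P n]
ssnnPnnss => ssnnsPsnnss   [P ::= s P s]
ssnnsPsnnss => ssnnssPssnnss   [P ::= s P s]
ssnnssPssnnss => ssnnssnPnssnnss   [P ::= n P n]
ssnnssnPnssnnss => ssnnssnnssnnss   [P ::= ε]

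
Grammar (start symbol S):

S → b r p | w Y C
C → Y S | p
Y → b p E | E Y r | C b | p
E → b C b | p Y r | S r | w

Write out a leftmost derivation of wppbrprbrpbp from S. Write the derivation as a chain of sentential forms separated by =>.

S => wYC   [S → w Y C]
wYC => wCbC   [Y → C b]
wCbC => wYSbC   [C → Y S]
wYSbC => wEYrSbC   [Y → E Y r]
wEYrSbC => wpYrYrSbC   [E → p Y r]
wpYrYrSbC => wpCbrYrSbC   [Y → C b]
wpCbrYrSbC => wppbrYrSbC   [C → p]
wppbrYrSbC => wppbrprSbC   [Y → p]
wppbrprSbC => wppbrprbrpbC   [S → b r p]
wppbrprbrpbC => wppbrprbrpbp   [C → p]

S => wYC => wCbC => wYSbC => wEYrSbC => wpYrYrSbC => wpCbrYrSbC => wppbrYrSbC => wppbrprSbC => wppbrprbrpbC => wppbrprbrpbp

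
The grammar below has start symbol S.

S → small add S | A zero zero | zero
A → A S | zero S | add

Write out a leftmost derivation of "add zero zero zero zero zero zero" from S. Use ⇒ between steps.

S ⇒ A zero zero ⇒ A S zero zero ⇒ A S S zero zero ⇒ A S S S zero zero ⇒ A S S S S zero zero ⇒ add S S S S zero zero ⇒ add zero S S S zero zero ⇒ add zero zero S S zero zero ⇒ add zero zero zero S zero zero ⇒ add zero zero zero zero zero zero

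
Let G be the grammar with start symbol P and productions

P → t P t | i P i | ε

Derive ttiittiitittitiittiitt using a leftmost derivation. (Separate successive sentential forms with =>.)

P=>tPt=>ttPtt=>ttiPitt=>ttiiPiitt=>ttiitPtiitt=>ttiittPttiitt=>ttiittiPittiitt=>ttiittiiPiittiitt=>ttiittiitPtiittiitt=>ttiittiitiPitiittiitt=>ttiittiititPtitiittiitt=>ttiittiitittitiittiitt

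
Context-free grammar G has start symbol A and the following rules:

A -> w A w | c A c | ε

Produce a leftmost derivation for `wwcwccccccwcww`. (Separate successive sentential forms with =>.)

A => wAw => wwAww => wwcAcww => wwcwAwcww => wwcwcAcwcww => wwcwccAccwcww => wwcwcccAcccwcww => wwcwccccccwcww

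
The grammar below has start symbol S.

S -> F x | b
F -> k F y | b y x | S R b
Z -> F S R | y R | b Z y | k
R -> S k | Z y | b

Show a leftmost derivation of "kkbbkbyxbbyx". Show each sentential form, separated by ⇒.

S ⇒ Fx ⇒ kFyx ⇒ kSRbyx ⇒ kFxRbyx ⇒ kkFyxRbyx ⇒ kkSRbyxRbyx ⇒ kkbRbyxRbyx ⇒ kkbSkbyxRbyx ⇒ kkbbkbyxRbyx ⇒ kkbbkbyxbbyx

S ⇒ Fx   [S -> F x]
Fx ⇒ kFyx   [F -> k F y]
kFyx ⇒ kSRbyx   [F -> S R b]
kSRbyx ⇒ kFxRbyx   [S -> F x]
kFxRbyx ⇒ kkFyxRbyx   [F -> k F y]
kkFyxRbyx ⇒ kkSRbyxRbyx   [F -> S R b]
kkSRbyxRbyx ⇒ kkbRbyxRbyx   [S -> b]
kkbRbyxRbyx ⇒ kkbSkbyxRbyx   [R -> S k]
kkbSkbyxRbyx ⇒ kkbbkbyxRbyx   [S -> b]
kkbbkbyxRbyx ⇒ kkbbkbyxbbyx   [R -> b]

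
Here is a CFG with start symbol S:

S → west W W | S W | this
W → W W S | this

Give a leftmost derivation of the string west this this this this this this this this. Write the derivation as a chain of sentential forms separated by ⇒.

S ⇒ west W W ⇒ west W W S W ⇒ west this W S W ⇒ west this W W S S W ⇒ west this W W S W S S W ⇒ west this this W S W S S W ⇒ west this this this S W S S W ⇒ west this this this this W S S W ⇒ west this this this this this S S W ⇒ west this this this this this this S W ⇒ west this this this this this this this W ⇒ west this this this this this this this this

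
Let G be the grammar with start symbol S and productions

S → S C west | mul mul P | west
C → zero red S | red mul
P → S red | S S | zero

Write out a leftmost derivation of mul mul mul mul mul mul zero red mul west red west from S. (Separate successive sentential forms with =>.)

S => mul mul P   [S → mul mul P]
mul mul P => mul mul S S   [P → S S]
mul mul S S => mul mul mul mul P S   [S → mul mul P]
mul mul mul mul P S => mul mul mul mul S red S   [P → S red]
mul mul mul mul S red S => mul mul mul mul S C west red S   [S → S C west]
mul mul mul mul S C west red S => mul mul mul mul mul mul P C west red S   [S → mul mul P]
mul mul mul mul mul mul P C west red S => mul mul mul mul mul mul zero C west red S   [P → zero]
mul mul mul mul mul mul zero C west red S => mul mul mul mul mul mul zero red mul west red S   [C → red mul]
mul mul mul mul mul mul zero red mul west red S => mul mul mul mul mul mul zero red mul west red west   [S → west]

S => mul mul P => mul mul S S => mul mul mul mul P S => mul mul mul mul S red S => mul mul mul mul S C west red S => mul mul mul mul mul mul P C west red S => mul mul mul mul mul mul zero C west red S => mul mul mul mul mul mul zero red mul west red S => mul mul mul mul mul mul zero red mul west red west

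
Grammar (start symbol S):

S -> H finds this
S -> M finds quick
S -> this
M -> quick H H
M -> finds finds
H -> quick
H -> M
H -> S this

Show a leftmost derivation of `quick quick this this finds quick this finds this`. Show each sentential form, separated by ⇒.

S ⇒ H finds this ⇒ S this finds this ⇒ M finds quick this finds this ⇒ quick H H finds quick this finds this ⇒ quick quick H finds quick this finds this ⇒ quick quick S this finds quick this finds this ⇒ quick quick this this finds quick this finds this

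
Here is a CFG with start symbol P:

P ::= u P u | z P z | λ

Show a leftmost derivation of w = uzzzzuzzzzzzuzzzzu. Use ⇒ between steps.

P ⇒ uPu ⇒ uzPzu ⇒ uzzPzzu ⇒ uzzzPzzzu ⇒ uzzzzPzzzzu ⇒ uzzzzuPuzzzzu ⇒ uzzzzuzPzuzzzzu ⇒ uzzzzuzzPzzuzzzzu ⇒ uzzzzuzzzPzzzuzzzzu ⇒ uzzzzuzzzzzzuzzzzu

P ⇒ uPu   [P ::= u P u]
uPu ⇒ uzPzu   [P ::= z P z]
uzPzu ⇒ uzzPzzu   [P ::= z P z]
uzzPzzu ⇒ uzzzPzzzu   [P ::= z P z]
uzzzPzzzu ⇒ uzzzzPzzzzu   [P ::= z P z]
uzzzzPzzzzu ⇒ uzzzzuPuzzzzu   [P ::= u P u]
uzzzzuPuzzzzu ⇒ uzzzzuzPzuzzzzu   [P ::= z P z]
uzzzzuzPzuzzzzu ⇒ uzzzzuzzPzzuzzzzu   [P ::= z P z]
uzzzzuzzPzzuzzzzu ⇒ uzzzzuzzzPzzzuzzzzu   [P ::= z P z]
uzzzzuzzzPzzzuzzzzu ⇒ uzzzzuzzzzzzuzzzzu   [P ::= λ]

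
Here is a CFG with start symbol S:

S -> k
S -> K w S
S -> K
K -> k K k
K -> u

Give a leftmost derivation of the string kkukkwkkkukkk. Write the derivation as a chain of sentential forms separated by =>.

S => KwS => kKkwS => kkKkkwS => kkukkwS => kkukkwK => kkukkwkKk => kkukkwkkKkk => kkukkwkkkKkkk => kkukkwkkkukkk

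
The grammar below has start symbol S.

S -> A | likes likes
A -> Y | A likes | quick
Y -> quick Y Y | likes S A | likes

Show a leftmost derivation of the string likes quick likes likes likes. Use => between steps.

S => A => A likes => A likes likes => Y likes likes => likes S A likes likes => likes A A likes likes => likes quick A likes likes => likes quick Y likes likes => likes quick likes likes likes

S => A   [S -> A]
A => A likes   [A -> A likes]
A likes => A likes likes   [A -> A likes]
A likes likes => Y likes likes   [A -> Y]
Y likes likes => likes S A likes likes   [Y -> likes S A]
likes S A likes likes => likes A A likes likes   [S -> A]
likes A A likes likes => likes quick A likes likes   [A -> quick]
likes quick A likes likes => likes quick Y likes likes   [A -> Y]
likes quick Y likes likes => likes quick likes likes likes   [Y -> likes]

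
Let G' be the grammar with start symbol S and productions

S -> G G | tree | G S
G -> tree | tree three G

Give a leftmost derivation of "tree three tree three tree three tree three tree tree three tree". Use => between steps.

S => G G => tree three G G => tree three tree three G G => tree three tree three tree three G G => tree three tree three tree three tree three G G => tree three tree three tree three tree three tree G => tree three tree three tree three tree three tree tree three G => tree three tree three tree three tree three tree tree three tree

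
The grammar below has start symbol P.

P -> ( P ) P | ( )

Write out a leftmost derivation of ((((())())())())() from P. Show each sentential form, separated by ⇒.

P ⇒ (P)P ⇒ ((P)P)P ⇒ (((P)P)P)P ⇒ ((((P)P)P)P)P ⇒ ((((())P)P)P)P ⇒ ((((())())P)P)P ⇒ ((((())())())P)P ⇒ ((((())())())())P ⇒ ((((())())())())()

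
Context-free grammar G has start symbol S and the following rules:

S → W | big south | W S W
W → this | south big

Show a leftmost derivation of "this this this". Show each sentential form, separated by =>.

S => W S W   [S → W S W]
W S W => this S W   [W → this]
this S W => this W W   [S → W]
this W W => this this W   [W → this]
this this W => this this this   [W → this]

S => W S W => this S W => this W W => this this W => this this this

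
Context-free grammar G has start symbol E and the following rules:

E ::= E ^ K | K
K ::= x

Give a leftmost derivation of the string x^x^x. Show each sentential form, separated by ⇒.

E ⇒ E^K ⇒ E^K^K ⇒ K^K^K ⇒ x^K^K ⇒ x^x^K ⇒ x^x^x

E ⇒ E^K   [E ::= E ^ K]
E^K ⇒ E^K^K   [E ::= E ^ K]
E^K^K ⇒ K^K^K   [E ::= K]
K^K^K ⇒ x^K^K   [K ::= x]
x^K^K ⇒ x^x^K   [K ::= x]
x^x^K ⇒ x^x^x   [K ::= x]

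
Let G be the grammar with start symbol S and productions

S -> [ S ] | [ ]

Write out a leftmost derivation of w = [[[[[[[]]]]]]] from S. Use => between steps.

S => [S] => [[S]] => [[[S]]] => [[[[S]]]] => [[[[[S]]]]] => [[[[[[S]]]]]] => [[[[[[[]]]]]]]

S => [S]   [S -> [ S ]]
[S] => [[S]]   [S -> [ S ]]
[[S]] => [[[S]]]   [S -> [ S ]]
[[[S]]] => [[[[S]]]]   [S -> [ S ]]
[[[[S]]]] => [[[[[S]]]]]   [S -> [ S ]]
[[[[[S]]]]] => [[[[[[S]]]]]]   [S -> [ S ]]
[[[[[[S]]]]]] => [[[[[[[]]]]]]]   [S -> [ ]]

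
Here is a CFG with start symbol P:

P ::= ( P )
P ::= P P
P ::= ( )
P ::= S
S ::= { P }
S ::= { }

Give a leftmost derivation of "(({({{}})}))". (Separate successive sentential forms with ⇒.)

P ⇒ (P) ⇒ ((P)) ⇒ ((S)) ⇒ (({P})) ⇒ (({(P)})) ⇒ (({(S)})) ⇒ (({({P})})) ⇒ (({({S})})) ⇒ (({({{}})}))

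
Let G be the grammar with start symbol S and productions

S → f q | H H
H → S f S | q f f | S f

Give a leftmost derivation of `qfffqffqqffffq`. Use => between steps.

S => HH => qffH => qffSfS => qffHHfS => qffSfSHfS => qfffqfSHfS => qfffqffqHfS => qfffqffqqfffS => qfffqffqqffffq

S => HH   [S → H H]
HH => qffH   [H → q f f]
qffH => qffSfS   [H → S f S]
qffSfS => qffHHfS   [S → H H]
qffHHfS => qffSfSHfS   [H → S f S]
qffSfSHfS => qfffqfSHfS   [S → f q]
qfffqfSHfS => qfffqffqHfS   [S → f q]
qfffqffqHfS => qfffqffqqfffS   [H → q f f]
qfffqffqqfffS => qfffqffqqffffq   [S → f q]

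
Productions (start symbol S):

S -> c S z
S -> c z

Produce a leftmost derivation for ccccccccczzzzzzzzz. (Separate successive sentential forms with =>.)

S=>cSz=>ccSzz=>cccSzzz=>ccccSzzzz=>cccccSzzzzz=>ccccccSzzzzzz=>cccccccSzzzzzzz=>ccccccccSzzzzzzzz=>ccccccccczzzzzzzzz

S => cSz   [S -> c S z]
cSz => ccSzz   [S -> c S z]
ccSzz => cccSzzz   [S -> c S z]
cccSzzz => ccccSzzzz   [S -> c S z]
ccccSzzzz => cccccSzzzzz   [S -> c S z]
cccccSzzzzz => ccccccSzzzzzz   [S -> c S z]
ccccccSzzzzzz => cccccccSzzzzzzz   [S -> c S z]
cccccccSzzzzzzz => ccccccccSzzzzzzzz   [S -> c S z]
ccccccccSzzzzzzzz => ccccccccczzzzzzzzz   [S -> c z]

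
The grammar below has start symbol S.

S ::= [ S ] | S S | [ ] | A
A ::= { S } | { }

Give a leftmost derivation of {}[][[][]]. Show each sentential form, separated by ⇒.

S⇒SS⇒SSS⇒ASS⇒{}SS⇒{}[]S⇒{}[][S]⇒{}[][SS]⇒{}[][[]S]⇒{}[][[][]]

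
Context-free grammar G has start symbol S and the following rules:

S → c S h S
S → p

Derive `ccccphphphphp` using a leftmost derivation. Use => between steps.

S => cShS   [S → c S h S]
cShS => ccShShS   [S → c S h S]
ccShShS => cccShShShS   [S → c S h S]
cccShShShS => ccccShShShShS   [S → c S h S]
ccccShShShShS => ccccphShShShS   [S → p]
ccccphShShShS => ccccphphShShS   [S → p]
ccccphphShShS => ccccphphphShS   [S → p]
ccccphphphShS => ccccphphphphS   [S → p]
ccccphphphphS => ccccphphphphp   [S → p]

S => cShS => ccShShS => cccShShShS => ccccShShShShS => ccccphShShShS => ccccphphShShS => ccccphphphShS => ccccphphphphS => ccccphphphphp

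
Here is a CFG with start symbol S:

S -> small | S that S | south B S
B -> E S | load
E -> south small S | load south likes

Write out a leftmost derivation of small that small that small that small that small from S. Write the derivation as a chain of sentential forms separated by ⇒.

S ⇒ S that S ⇒ S that S that S ⇒ S that S that S that S ⇒ S that S that S that S that S ⇒ small that S that S that S that S ⇒ small that small that S that S that S ⇒ small that small that small that S that S ⇒ small that small that small that small that S ⇒ small that small that small that small that small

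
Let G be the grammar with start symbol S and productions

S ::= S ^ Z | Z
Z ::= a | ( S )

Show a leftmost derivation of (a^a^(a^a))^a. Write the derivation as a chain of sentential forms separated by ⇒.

S ⇒ S^Z   [S ::= S ^ Z]
S^Z ⇒ Z^Z   [S ::= Z]
Z^Z ⇒ (S)^Z   [Z ::= ( S )]
(S)^Z ⇒ (S^Z)^Z   [S ::= S ^ Z]
(S^Z)^Z ⇒ (S^Z^Z)^Z   [S ::= S ^ Z]
(S^Z^Z)^Z ⇒ (Z^Z^Z)^Z   [S ::= Z]
(Z^Z^Z)^Z ⇒ (a^Z^Z)^Z   [Z ::= a]
(a^Z^Z)^Z ⇒ (a^a^Z)^Z   [Z ::= a]
(a^a^Z)^Z ⇒ (a^a^(S))^Z   [Z ::= ( S )]
(a^a^(S))^Z ⇒ (a^a^(S^Z))^Z   [S ::= S ^ Z]
(a^a^(S^Z))^Z ⇒ (a^a^(Z^Z))^Z   [S ::= Z]
(a^a^(Z^Z))^Z ⇒ (a^a^(a^Z))^Z   [Z ::= a]
(a^a^(a^Z))^Z ⇒ (a^a^(a^a))^Z   [Z ::= a]
(a^a^(a^a))^Z ⇒ (a^a^(a^a))^a   [Z ::= a]

S ⇒ S^Z ⇒ Z^Z ⇒ (S)^Z ⇒ (S^Z)^Z ⇒ (S^Z^Z)^Z ⇒ (Z^Z^Z)^Z ⇒ (a^Z^Z)^Z ⇒ (a^a^Z)^Z ⇒ (a^a^(S))^Z ⇒ (a^a^(S^Z))^Z ⇒ (a^a^(Z^Z))^Z ⇒ (a^a^(a^Z))^Z ⇒ (a^a^(a^a))^Z ⇒ (a^a^(a^a))^a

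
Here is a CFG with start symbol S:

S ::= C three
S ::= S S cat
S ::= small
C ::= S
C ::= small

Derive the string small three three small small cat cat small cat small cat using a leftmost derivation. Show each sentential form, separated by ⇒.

S ⇒ S S cat ⇒ S S cat S cat ⇒ S S cat S cat S cat ⇒ C three S cat S cat S cat ⇒ S three S cat S cat S cat ⇒ C three three S cat S cat S cat ⇒ small three three S cat S cat S cat ⇒ small three three S S cat cat S cat S cat ⇒ small three three small S cat cat S cat S cat ⇒ small three three small small cat cat S cat S cat ⇒ small three three small small cat cat small cat S cat ⇒ small three three small small cat cat small cat small cat

S ⇒ S S cat   [S ::= S S cat]
S S cat ⇒ S S cat S cat   [S ::= S S cat]
S S cat S cat ⇒ S S cat S cat S cat   [S ::= S S cat]
S S cat S cat S cat ⇒ C three S cat S cat S cat   [S ::= C three]
C three S cat S cat S cat ⇒ S three S cat S cat S cat   [C ::= S]
S three S cat S cat S cat ⇒ C three three S cat S cat S cat   [S ::= C three]
C three three S cat S cat S cat ⇒ small three three S cat S cat S cat   [C ::= small]
small three three S cat S cat S cat ⇒ small three three S S cat cat S cat S cat   [S ::= S S cat]
small three three S S cat cat S cat S cat ⇒ small three three small S cat cat S cat S cat   [S ::= small]
small three three small S cat cat S cat S cat ⇒ small three three small small cat cat S cat S cat   [S ::= small]
small three three small small cat cat S cat S cat ⇒ small three three small small cat cat small cat S cat   [S ::= small]
small three three small small cat cat small cat S cat ⇒ small three three small small cat cat small cat small cat   [S ::= small]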